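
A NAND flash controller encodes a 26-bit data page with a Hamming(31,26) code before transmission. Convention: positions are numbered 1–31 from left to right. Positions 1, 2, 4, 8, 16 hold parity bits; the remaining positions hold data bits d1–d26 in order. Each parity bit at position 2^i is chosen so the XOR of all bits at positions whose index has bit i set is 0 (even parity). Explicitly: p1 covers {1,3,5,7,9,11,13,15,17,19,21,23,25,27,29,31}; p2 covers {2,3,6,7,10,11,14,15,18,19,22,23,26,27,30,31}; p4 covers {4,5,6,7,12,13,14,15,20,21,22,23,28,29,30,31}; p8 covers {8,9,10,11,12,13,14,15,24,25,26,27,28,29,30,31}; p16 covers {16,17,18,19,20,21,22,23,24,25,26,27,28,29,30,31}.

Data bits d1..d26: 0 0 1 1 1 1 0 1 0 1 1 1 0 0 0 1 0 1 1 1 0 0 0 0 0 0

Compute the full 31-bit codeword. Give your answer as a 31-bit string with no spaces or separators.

1001011111010111100010111000000

Place data at non-parity positions: p1 p2 0 p4 0 1 1 p8 1 1 0 1 0 1 1 p16 1 0 0 0 1 0 1 1 1 0 0 0 0 0 0
p1 (pos 1,3,5,7,9,11,13,15,17,19,21,23,25,27,29,31): XOR of data positions = 0⊕0⊕1⊕1⊕0⊕0⊕1⊕1⊕0⊕1⊕1⊕1⊕0⊕0⊕0 = 1
p2 (pos 2,3,6,7,10,11,14,15,18,19,22,23,26,27,30,31): XOR of data positions = 0⊕1⊕1⊕1⊕0⊕1⊕1⊕0⊕0⊕0⊕1⊕0⊕0⊕0⊕0 = 0
p4 (pos 4,5,6,7,12,13,14,15,20,21,22,23,28,29,30,31): XOR of data positions = 0⊕1⊕1⊕1⊕0⊕1⊕1⊕0⊕1⊕0⊕1⊕0⊕0⊕0⊕0 = 1
p8 (pos 8,9,10,11,12,13,14,15,24,25,26,27,28,29,30,31): XOR of data positions = 1⊕1⊕0⊕1⊕0⊕1⊕1⊕1⊕1⊕0⊕0⊕0⊕0⊕0⊕0 = 1
p16 (pos 16,17,18,19,20,21,22,23,24,25,26,27,28,29,30,31): XOR of data positions = 1⊕0⊕0⊕0⊕1⊕0⊕1⊕1⊕1⊕0⊕0⊕0⊕0⊕0⊕0 = 1
Codeword: 1001011111010111100010111000000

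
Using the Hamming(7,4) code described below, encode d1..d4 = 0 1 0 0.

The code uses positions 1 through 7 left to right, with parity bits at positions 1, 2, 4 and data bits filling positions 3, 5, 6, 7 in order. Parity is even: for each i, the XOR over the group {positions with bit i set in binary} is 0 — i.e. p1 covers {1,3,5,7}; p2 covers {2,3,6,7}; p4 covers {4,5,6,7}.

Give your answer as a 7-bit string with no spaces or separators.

Place data at non-parity positions: p1 p2 0 p4 1 0 0
p1 (pos 1,3,5,7): XOR of data positions = 0⊕1⊕0 = 1
p2 (pos 2,3,6,7): XOR of data positions = 0⊕0⊕0 = 0
p4 (pos 4,5,6,7): XOR of data positions = 1⊕0⊕0 = 1
Codeword: 1001100

1001100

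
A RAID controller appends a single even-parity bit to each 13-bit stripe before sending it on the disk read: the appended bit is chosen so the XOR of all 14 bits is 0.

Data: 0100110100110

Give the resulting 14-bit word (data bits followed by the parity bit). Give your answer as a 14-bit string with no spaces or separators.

01001101001100

XOR of the 13 data bits: 0⊕1⊕0⊕0⊕1⊕1⊕0⊕1⊕0⊕0⊕1⊕1⊕0 = 0
Parity bit = 0 (so all 14 bits XOR to 0).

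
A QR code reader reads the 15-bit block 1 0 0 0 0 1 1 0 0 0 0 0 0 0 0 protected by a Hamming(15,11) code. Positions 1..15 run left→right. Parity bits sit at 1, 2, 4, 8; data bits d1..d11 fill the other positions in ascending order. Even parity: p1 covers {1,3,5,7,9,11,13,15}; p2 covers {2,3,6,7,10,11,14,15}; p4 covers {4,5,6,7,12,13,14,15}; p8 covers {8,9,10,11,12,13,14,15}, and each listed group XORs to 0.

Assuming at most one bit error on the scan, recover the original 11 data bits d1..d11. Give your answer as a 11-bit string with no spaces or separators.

s1 (pos 1,3,5,7,9,11,13,15): 1⊕0⊕0⊕1⊕0⊕0⊕0⊕0 = 0
s2 (pos 2,3,6,7,10,11,14,15): 0⊕0⊕1⊕1⊕0⊕0⊕0⊕0 = 0
s4 (pos 4,5,6,7,12,13,14,15): 0⊕0⊕1⊕1⊕0⊕0⊕0⊕0 = 0
s8 (pos 8,9,10,11,12,13,14,15): 0⊕0⊕0⊕0⊕0⊕0⊕0⊕0 = 0
Syndrome s8…s1 = 0000 → no error.
Read data bits from positions 3,5,6,7,9,10,11,12,13,14,15: 00110000000

00110000000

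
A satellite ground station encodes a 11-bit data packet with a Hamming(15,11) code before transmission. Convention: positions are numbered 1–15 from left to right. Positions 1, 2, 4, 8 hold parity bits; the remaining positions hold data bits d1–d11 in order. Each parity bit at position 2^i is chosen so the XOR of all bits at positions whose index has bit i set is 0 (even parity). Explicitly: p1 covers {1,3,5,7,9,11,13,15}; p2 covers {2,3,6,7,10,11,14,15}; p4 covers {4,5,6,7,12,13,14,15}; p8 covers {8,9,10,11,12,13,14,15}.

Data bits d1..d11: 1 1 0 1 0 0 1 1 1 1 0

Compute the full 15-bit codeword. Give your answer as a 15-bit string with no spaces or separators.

Place data at non-parity positions: p1 p2 1 p4 1 0 1 p8 0 0 1 1 1 1 0
p1 (pos 1,3,5,7,9,11,13,15): XOR of data positions = 1⊕1⊕1⊕0⊕1⊕1⊕0 = 1
p2 (pos 2,3,6,7,10,11,14,15): XOR of data positions = 1⊕0⊕1⊕0⊕1⊕1⊕0 = 0
p4 (pos 4,5,6,7,12,13,14,15): XOR of data positions = 1⊕0⊕1⊕1⊕1⊕1⊕0 = 1
p8 (pos 8,9,10,11,12,13,14,15): XOR of data positions = 0⊕0⊕1⊕1⊕1⊕1⊕0 = 0
Codeword: 101110100011110

101110100011110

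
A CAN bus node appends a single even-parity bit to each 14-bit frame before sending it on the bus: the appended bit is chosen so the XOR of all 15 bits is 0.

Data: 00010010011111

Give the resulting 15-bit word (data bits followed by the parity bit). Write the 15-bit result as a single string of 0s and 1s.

XOR of the 14 data bits: 0⊕0⊕0⊕1⊕0⊕0⊕1⊕0⊕0⊕1⊕1⊕1⊕1⊕1 = 1
Parity bit = 1 (so all 15 bits XOR to 0).

000100100111111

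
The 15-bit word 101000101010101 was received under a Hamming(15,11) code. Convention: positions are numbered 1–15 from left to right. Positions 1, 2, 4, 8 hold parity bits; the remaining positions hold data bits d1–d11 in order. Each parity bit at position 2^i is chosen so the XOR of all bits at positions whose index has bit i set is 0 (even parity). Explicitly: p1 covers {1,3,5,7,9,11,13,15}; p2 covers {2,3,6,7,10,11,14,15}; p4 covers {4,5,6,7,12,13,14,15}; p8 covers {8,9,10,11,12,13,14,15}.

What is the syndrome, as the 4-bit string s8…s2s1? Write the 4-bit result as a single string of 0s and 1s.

0101

s1 (pos 1,3,5,7,9,11,13,15): 1⊕1⊕0⊕1⊕1⊕1⊕1⊕1 = 1
s2 (pos 2,3,6,7,10,11,14,15): 0⊕1⊕0⊕1⊕0⊕1⊕0⊕1 = 0
s4 (pos 4,5,6,7,12,13,14,15): 0⊕0⊕0⊕1⊕0⊕1⊕0⊕1 = 1
s8 (pos 8,9,10,11,12,13,14,15): 0⊕1⊕0⊕1⊕0⊕1⊕0⊕1 = 0
Syndrome s8…s1 = 0101 → error at position 5.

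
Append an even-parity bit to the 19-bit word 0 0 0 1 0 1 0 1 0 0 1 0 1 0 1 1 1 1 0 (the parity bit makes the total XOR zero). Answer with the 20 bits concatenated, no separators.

00010101001010111101

XOR of the 19 data bits: 0⊕0⊕0⊕1⊕0⊕1⊕0⊕1⊕0⊕0⊕1⊕0⊕1⊕0⊕1⊕1⊕1⊕1⊕0 = 1
Parity bit = 1 (so all 20 bits XOR to 0).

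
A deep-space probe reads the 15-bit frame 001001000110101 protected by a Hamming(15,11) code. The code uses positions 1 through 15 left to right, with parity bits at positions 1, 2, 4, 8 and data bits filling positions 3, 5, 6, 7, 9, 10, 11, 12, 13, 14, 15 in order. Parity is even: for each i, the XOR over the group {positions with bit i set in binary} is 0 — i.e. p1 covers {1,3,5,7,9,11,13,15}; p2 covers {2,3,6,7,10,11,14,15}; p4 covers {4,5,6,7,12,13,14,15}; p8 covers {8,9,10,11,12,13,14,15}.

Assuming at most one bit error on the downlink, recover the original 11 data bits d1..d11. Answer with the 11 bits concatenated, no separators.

10000110101

s1 (pos 1,3,5,7,9,11,13,15): 0⊕1⊕0⊕0⊕0⊕1⊕1⊕1 = 0
s2 (pos 2,3,6,7,10,11,14,15): 0⊕1⊕1⊕0⊕1⊕1⊕0⊕1 = 1
s4 (pos 4,5,6,7,12,13,14,15): 0⊕0⊕1⊕0⊕0⊕1⊕0⊕1 = 1
s8 (pos 8,9,10,11,12,13,14,15): 0⊕0⊕1⊕1⊕0⊕1⊕0⊕1 = 0
Syndrome s8…s1 = 0110 → error at position 6.
Flip position 6: 001001000110101 → 001000000110101
Read data bits from positions 3,5,6,7,9,10,11,12,13,14,15: 10000110101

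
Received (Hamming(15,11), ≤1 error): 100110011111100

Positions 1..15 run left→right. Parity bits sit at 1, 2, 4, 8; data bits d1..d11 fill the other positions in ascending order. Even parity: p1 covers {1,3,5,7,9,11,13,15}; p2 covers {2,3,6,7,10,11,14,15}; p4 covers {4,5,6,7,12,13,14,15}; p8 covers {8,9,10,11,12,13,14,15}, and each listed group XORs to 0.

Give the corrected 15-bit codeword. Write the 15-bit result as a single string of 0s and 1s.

000110011111100

s1 (pos 1,3,5,7,9,11,13,15): 1⊕0⊕1⊕0⊕1⊕1⊕1⊕0 = 1
s2 (pos 2,3,6,7,10,11,14,15): 0⊕0⊕0⊕0⊕1⊕1⊕0⊕0 = 0
s4 (pos 4,5,6,7,12,13,14,15): 1⊕1⊕0⊕0⊕1⊕1⊕0⊕0 = 0
s8 (pos 8,9,10,11,12,13,14,15): 1⊕1⊕1⊕1⊕1⊕1⊕0⊕0 = 0
Syndrome s8…s1 = 0001 → error at position 1.
Flip position 1: 100110011111100 → 000110011111100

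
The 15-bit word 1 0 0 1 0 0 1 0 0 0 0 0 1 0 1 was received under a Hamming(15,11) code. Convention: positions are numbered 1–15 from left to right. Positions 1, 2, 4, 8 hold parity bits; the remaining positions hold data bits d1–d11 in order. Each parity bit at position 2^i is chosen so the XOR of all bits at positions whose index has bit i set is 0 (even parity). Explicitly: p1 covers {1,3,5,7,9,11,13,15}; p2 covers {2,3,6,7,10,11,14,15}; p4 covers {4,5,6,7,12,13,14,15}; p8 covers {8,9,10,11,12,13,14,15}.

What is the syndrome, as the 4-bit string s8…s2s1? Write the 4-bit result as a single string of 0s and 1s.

0000

s1 (pos 1,3,5,7,9,11,13,15): 1⊕0⊕0⊕1⊕0⊕0⊕1⊕1 = 0
s2 (pos 2,3,6,7,10,11,14,15): 0⊕0⊕0⊕1⊕0⊕0⊕0⊕1 = 0
s4 (pos 4,5,6,7,12,13,14,15): 1⊕0⊕0⊕1⊕0⊕1⊕0⊕1 = 0
s8 (pos 8,9,10,11,12,13,14,15): 0⊕0⊕0⊕0⊕0⊕1⊕0⊕1 = 0
Syndrome s8…s1 = 0000 → no error.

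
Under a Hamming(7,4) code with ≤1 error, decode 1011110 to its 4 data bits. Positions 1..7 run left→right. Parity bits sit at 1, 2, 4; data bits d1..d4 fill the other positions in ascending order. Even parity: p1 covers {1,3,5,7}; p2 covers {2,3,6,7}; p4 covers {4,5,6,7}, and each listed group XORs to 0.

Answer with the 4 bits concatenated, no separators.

s1 (pos 1,3,5,7): 1⊕1⊕1⊕0 = 1
s2 (pos 2,3,6,7): 0⊕1⊕1⊕0 = 0
s4 (pos 4,5,6,7): 1⊕1⊕1⊕0 = 1
Syndrome s4…s1 = 101 → error at position 5.
Flip position 5: 1011110 → 1011010
Read data bits from positions 3,5,6,7: 1010

1010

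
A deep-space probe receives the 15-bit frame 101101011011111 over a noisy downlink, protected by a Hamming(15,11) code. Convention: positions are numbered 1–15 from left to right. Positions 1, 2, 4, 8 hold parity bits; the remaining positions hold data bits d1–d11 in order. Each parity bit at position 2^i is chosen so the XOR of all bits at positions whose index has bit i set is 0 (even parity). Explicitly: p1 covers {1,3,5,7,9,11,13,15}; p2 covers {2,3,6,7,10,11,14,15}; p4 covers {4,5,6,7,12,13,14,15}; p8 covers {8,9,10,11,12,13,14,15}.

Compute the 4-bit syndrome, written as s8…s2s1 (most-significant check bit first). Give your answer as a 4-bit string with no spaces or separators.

s1 (pos 1,3,5,7,9,11,13,15): 1⊕1⊕0⊕0⊕1⊕1⊕1⊕1 = 0
s2 (pos 2,3,6,7,10,11,14,15): 0⊕1⊕1⊕0⊕0⊕1⊕1⊕1 = 1
s4 (pos 4,5,6,7,12,13,14,15): 1⊕0⊕1⊕0⊕1⊕1⊕1⊕1 = 0
s8 (pos 8,9,10,11,12,13,14,15): 1⊕1⊕0⊕1⊕1⊕1⊕1⊕1 = 1
Syndrome s8…s1 = 1010 → error at position 10.

1010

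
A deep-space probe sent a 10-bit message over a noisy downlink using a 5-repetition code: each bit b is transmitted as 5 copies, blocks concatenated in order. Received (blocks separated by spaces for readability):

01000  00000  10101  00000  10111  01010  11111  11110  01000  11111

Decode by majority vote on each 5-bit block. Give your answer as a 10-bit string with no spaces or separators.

0010101101

Block 1 (01000): 1 one → 0
Block 2 (00000): 0 ones → 0
Block 3 (10101): 3 ones → 1
Block 4 (00000): 0 ones → 0
Block 5 (10111): 4 ones → 1
Block 6 (01010): 2 ones → 0
Block 7 (11111): 5 ones → 1
Block 8 (11110): 4 ones → 1
Block 9 (01000): 1 one → 0
Block 10 (11111): 5 ones → 1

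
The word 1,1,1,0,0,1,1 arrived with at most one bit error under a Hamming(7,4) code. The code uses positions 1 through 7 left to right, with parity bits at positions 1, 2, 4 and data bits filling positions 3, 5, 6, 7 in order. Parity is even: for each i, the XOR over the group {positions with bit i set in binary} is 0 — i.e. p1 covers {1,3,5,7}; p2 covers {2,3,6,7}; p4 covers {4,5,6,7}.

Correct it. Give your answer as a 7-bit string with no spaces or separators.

0110011

s1 (pos 1,3,5,7): 1⊕1⊕0⊕1 = 1
s2 (pos 2,3,6,7): 1⊕1⊕1⊕1 = 0
s4 (pos 4,5,6,7): 0⊕0⊕1⊕1 = 0
Syndrome s4…s1 = 001 → error at position 1.
Flip position 1: 1110011 → 0110011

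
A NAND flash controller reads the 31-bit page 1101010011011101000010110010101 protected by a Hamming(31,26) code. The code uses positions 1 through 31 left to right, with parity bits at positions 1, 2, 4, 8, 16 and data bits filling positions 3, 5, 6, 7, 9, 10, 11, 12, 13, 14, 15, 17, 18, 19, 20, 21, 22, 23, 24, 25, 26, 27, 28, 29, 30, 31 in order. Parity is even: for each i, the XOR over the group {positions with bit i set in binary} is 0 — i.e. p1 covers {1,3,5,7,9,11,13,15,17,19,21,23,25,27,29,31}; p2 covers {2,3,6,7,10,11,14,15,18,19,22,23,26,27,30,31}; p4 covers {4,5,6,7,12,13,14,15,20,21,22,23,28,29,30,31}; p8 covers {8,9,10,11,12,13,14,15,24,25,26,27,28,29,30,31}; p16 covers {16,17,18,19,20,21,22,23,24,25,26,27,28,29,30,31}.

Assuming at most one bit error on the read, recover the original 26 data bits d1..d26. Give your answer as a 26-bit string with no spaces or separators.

00101101110000010110010111

s1 (pos 1,3,5,7,9,11,13,15,17,19,21,23,25,27,29,31): 1⊕0⊕0⊕0⊕1⊕0⊕1⊕0⊕0⊕0⊕1⊕1⊕0⊕1⊕1⊕1 = 0
s2 (pos 2,3,6,7,10,11,14,15,18,19,22,23,26,27,30,31): 1⊕0⊕1⊕0⊕1⊕0⊕1⊕0⊕0⊕0⊕0⊕1⊕0⊕1⊕0⊕1 = 1
s4 (pos 4,5,6,7,12,13,14,15,20,21,22,23,28,29,30,31): 1⊕0⊕1⊕0⊕1⊕1⊕1⊕0⊕0⊕1⊕0⊕1⊕0⊕1⊕0⊕1 = 1
s8 (pos 8,9,10,11,12,13,14,15,24,25,26,27,28,29,30,31): 0⊕1⊕1⊕0⊕1⊕1⊕1⊕0⊕1⊕0⊕0⊕1⊕0⊕1⊕0⊕1 = 1
s16 (pos 16,17,18,19,20,21,22,23,24,25,26,27,28,29,30,31): 1⊕0⊕0⊕0⊕0⊕1⊕0⊕1⊕1⊕0⊕0⊕1⊕0⊕1⊕0⊕1 = 1
Syndrome s16…s1 = 11110 → error at position 30.
Flip position 30: 1101010011011101000010110010101 → 1101010011011101000010110010111
Read data bits from positions 3,5,6,7,9,10,11,12,13,14,15,17,18,19,20,21,22,23,24,25,26,27,28,29,30,31: 00101101110000010110010111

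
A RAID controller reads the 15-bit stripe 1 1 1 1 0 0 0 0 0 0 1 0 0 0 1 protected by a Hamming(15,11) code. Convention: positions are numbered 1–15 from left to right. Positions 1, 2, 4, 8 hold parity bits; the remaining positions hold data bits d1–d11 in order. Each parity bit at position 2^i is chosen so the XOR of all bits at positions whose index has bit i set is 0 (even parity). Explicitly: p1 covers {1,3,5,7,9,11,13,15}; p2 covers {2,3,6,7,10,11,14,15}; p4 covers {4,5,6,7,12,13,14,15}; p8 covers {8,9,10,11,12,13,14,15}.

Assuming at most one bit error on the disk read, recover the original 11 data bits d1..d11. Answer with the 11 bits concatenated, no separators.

10000010001

s1 (pos 1,3,5,7,9,11,13,15): 1⊕1⊕0⊕0⊕0⊕1⊕0⊕1 = 0
s2 (pos 2,3,6,7,10,11,14,15): 1⊕1⊕0⊕0⊕0⊕1⊕0⊕1 = 0
s4 (pos 4,5,6,7,12,13,14,15): 1⊕0⊕0⊕0⊕0⊕0⊕0⊕1 = 0
s8 (pos 8,9,10,11,12,13,14,15): 0⊕0⊕0⊕1⊕0⊕0⊕0⊕1 = 0
Syndrome s8…s1 = 0000 → no error.
Read data bits from positions 3,5,6,7,9,10,11,12,13,14,15: 10000010001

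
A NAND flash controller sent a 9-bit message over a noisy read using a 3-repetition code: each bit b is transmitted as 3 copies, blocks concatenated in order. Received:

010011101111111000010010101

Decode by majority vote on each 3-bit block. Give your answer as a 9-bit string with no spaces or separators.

Block 1 (010): 1 one → 0
Block 2 (011): 2 ones → 1
Block 3 (101): 2 ones → 1
Block 4 (111): 3 ones → 1
Block 5 (111): 3 ones → 1
Block 6 (000): 0 ones → 0
Block 7 (010): 1 one → 0
Block 8 (010): 1 one → 0
Block 9 (101): 2 ones → 1

011110001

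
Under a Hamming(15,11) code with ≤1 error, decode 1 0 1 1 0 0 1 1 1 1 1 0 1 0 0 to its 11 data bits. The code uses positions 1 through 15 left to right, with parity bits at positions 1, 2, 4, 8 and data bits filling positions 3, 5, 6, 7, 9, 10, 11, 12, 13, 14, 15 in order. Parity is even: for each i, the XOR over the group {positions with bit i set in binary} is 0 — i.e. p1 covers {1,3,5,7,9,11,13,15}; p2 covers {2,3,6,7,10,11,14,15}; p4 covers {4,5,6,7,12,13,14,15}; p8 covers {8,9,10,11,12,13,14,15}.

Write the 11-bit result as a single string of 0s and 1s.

10011111100

s1 (pos 1,3,5,7,9,11,13,15): 1⊕1⊕0⊕1⊕1⊕1⊕1⊕0 = 0
s2 (pos 2,3,6,7,10,11,14,15): 0⊕1⊕0⊕1⊕1⊕1⊕0⊕0 = 0
s4 (pos 4,5,6,7,12,13,14,15): 1⊕0⊕0⊕1⊕0⊕1⊕0⊕0 = 1
s8 (pos 8,9,10,11,12,13,14,15): 1⊕1⊕1⊕1⊕0⊕1⊕0⊕0 = 1
Syndrome s8…s1 = 1100 → error at position 12.
Flip position 12: 101100111110100 → 101100111111100
Read data bits from positions 3,5,6,7,9,10,11,12,13,14,15: 10011111100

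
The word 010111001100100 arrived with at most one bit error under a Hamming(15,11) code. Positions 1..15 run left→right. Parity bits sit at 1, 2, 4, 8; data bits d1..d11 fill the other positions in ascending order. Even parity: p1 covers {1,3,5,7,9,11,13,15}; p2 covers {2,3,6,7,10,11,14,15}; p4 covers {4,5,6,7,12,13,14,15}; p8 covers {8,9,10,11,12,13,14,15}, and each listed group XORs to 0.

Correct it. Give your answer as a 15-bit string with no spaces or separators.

010111001110100

s1 (pos 1,3,5,7,9,11,13,15): 0⊕0⊕1⊕0⊕1⊕0⊕1⊕0 = 1
s2 (pos 2,3,6,7,10,11,14,15): 1⊕0⊕1⊕0⊕1⊕0⊕0⊕0 = 1
s4 (pos 4,5,6,7,12,13,14,15): 1⊕1⊕1⊕0⊕0⊕1⊕0⊕0 = 0
s8 (pos 8,9,10,11,12,13,14,15): 0⊕1⊕1⊕0⊕0⊕1⊕0⊕0 = 1
Syndrome s8…s1 = 1011 → error at position 11.
Flip position 11: 010111001100100 → 010111001110100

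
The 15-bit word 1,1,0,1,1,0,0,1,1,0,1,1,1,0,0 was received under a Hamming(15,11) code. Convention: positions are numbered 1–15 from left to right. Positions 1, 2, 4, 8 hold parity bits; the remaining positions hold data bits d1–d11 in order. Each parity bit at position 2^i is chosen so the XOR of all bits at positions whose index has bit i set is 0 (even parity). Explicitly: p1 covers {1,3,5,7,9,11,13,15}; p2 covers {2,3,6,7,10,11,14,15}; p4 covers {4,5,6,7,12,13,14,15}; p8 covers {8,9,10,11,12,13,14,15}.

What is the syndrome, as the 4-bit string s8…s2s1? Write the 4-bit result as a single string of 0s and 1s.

s1 (pos 1,3,5,7,9,11,13,15): 1⊕0⊕1⊕0⊕1⊕1⊕1⊕0 = 1
s2 (pos 2,3,6,7,10,11,14,15): 1⊕0⊕0⊕0⊕0⊕1⊕0⊕0 = 0
s4 (pos 4,5,6,7,12,13,14,15): 1⊕1⊕0⊕0⊕1⊕1⊕0⊕0 = 0
s8 (pos 8,9,10,11,12,13,14,15): 1⊕1⊕0⊕1⊕1⊕1⊕0⊕0 = 1
Syndrome s8…s1 = 1001 → error at position 9.

1001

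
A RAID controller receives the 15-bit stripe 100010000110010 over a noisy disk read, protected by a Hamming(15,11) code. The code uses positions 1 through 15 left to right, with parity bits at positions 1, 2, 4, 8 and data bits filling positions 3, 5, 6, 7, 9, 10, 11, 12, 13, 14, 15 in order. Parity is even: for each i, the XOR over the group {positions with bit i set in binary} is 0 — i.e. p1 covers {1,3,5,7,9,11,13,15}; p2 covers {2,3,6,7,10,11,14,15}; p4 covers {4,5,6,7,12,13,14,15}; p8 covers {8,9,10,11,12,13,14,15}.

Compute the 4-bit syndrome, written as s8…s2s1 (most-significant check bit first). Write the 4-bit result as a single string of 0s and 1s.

1011

s1 (pos 1,3,5,7,9,11,13,15): 1⊕0⊕1⊕0⊕0⊕1⊕0⊕0 = 1
s2 (pos 2,3,6,7,10,11,14,15): 0⊕0⊕0⊕0⊕1⊕1⊕1⊕0 = 1
s4 (pos 4,5,6,7,12,13,14,15): 0⊕1⊕0⊕0⊕0⊕0⊕1⊕0 = 0
s8 (pos 8,9,10,11,12,13,14,15): 0⊕0⊕1⊕1⊕0⊕0⊕1⊕0 = 1
Syndrome s8…s1 = 1011 → error at position 11.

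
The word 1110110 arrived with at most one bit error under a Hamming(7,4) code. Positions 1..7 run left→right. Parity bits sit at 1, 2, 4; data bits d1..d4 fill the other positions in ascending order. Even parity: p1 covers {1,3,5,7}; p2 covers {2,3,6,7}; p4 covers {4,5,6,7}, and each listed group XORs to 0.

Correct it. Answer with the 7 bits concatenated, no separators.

s1 (pos 1,3,5,7): 1⊕1⊕1⊕0 = 1
s2 (pos 2,3,6,7): 1⊕1⊕1⊕0 = 1
s4 (pos 4,5,6,7): 0⊕1⊕1⊕0 = 0
Syndrome s4…s1 = 011 → error at position 3.
Flip position 3: 1110110 → 1100110

1100110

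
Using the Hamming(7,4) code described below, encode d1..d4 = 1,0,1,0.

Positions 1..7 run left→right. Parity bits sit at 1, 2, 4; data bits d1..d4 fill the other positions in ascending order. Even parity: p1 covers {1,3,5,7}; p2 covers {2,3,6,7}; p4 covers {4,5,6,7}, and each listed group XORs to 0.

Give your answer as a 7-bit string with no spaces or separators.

Place data at non-parity positions: p1 p2 1 p4 0 1 0
p1 (pos 1,3,5,7): XOR of data positions = 1⊕0⊕0 = 1
p2 (pos 2,3,6,7): XOR of data positions = 1⊕1⊕0 = 0
p4 (pos 4,5,6,7): XOR of data positions = 0⊕1⊕0 = 1
Codeword: 1011010

1011010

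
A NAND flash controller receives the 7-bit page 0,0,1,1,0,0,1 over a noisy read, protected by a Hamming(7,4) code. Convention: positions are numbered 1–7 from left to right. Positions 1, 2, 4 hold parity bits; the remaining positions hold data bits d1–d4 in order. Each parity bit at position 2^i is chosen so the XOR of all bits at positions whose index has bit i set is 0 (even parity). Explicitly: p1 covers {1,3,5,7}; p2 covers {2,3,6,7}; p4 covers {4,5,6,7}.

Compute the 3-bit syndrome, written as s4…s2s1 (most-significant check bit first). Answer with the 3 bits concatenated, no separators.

s1 (pos 1,3,5,7): 0⊕1⊕0⊕1 = 0
s2 (pos 2,3,6,7): 0⊕1⊕0⊕1 = 0
s4 (pos 4,5,6,7): 1⊕0⊕0⊕1 = 0
Syndrome s4…s1 = 000 → no error.

000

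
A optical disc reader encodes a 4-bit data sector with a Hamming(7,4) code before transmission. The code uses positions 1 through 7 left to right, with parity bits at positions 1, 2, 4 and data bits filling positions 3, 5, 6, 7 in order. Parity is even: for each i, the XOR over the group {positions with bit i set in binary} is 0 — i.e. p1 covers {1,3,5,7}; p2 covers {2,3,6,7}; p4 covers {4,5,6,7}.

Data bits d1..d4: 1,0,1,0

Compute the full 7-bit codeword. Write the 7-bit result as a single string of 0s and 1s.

Place data at non-parity positions: p1 p2 1 p4 0 1 0
p1 (pos 1,3,5,7): XOR of data positions = 1⊕0⊕0 = 1
p2 (pos 2,3,6,7): XOR of data positions = 1⊕1⊕0 = 0
p4 (pos 4,5,6,7): XOR of data positions = 0⊕1⊕0 = 1
Codeword: 1011010

1011010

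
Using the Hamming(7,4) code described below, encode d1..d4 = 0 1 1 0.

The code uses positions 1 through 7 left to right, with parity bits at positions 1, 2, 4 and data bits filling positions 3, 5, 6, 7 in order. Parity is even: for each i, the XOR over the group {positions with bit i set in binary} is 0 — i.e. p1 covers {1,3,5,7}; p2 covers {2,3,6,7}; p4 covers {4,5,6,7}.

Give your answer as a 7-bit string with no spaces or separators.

Place data at non-parity positions: p1 p2 0 p4 1 1 0
p1 (pos 1,3,5,7): XOR of data positions = 0⊕1⊕0 = 1
p2 (pos 2,3,6,7): XOR of data positions = 0⊕1⊕0 = 1
p4 (pos 4,5,6,7): XOR of data positions = 1⊕1⊕0 = 0
Codeword: 1100110

1100110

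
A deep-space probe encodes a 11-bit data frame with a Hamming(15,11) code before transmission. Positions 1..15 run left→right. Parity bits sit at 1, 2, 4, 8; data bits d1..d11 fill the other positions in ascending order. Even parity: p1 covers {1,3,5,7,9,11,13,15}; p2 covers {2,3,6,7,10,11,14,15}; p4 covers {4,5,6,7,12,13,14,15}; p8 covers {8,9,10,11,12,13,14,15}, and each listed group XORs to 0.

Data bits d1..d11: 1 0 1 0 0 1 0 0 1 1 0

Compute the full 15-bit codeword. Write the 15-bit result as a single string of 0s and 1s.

001101010100110

Place data at non-parity positions: p1 p2 1 p4 0 1 0 p8 0 1 0 0 1 1 0
p1 (pos 1,3,5,7,9,11,13,15): XOR of data positions = 1⊕0⊕0⊕0⊕0⊕1⊕0 = 0
p2 (pos 2,3,6,7,10,11,14,15): XOR of data positions = 1⊕1⊕0⊕1⊕0⊕1⊕0 = 0
p4 (pos 4,5,6,7,12,13,14,15): XOR of data positions = 0⊕1⊕0⊕0⊕1⊕1⊕0 = 1
p8 (pos 8,9,10,11,12,13,14,15): XOR of data positions = 0⊕1⊕0⊕0⊕1⊕1⊕0 = 1
Codeword: 001101010100110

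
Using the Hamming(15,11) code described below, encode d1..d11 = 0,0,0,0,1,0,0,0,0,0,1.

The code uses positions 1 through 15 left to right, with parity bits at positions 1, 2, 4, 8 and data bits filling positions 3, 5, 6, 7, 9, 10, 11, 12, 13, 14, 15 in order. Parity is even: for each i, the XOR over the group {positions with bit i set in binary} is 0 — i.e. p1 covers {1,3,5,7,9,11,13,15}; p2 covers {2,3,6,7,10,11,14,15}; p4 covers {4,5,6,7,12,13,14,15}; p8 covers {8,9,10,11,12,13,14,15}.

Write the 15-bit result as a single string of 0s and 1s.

010100001000001

Place data at non-parity positions: p1 p2 0 p4 0 0 0 p8 1 0 0 0 0 0 1
p1 (pos 1,3,5,7,9,11,13,15): XOR of data positions = 0⊕0⊕0⊕1⊕0⊕0⊕1 = 0
p2 (pos 2,3,6,7,10,11,14,15): XOR of data positions = 0⊕0⊕0⊕0⊕0⊕0⊕1 = 1
p4 (pos 4,5,6,7,12,13,14,15): XOR of data positions = 0⊕0⊕0⊕0⊕0⊕0⊕1 = 1
p8 (pos 8,9,10,11,12,13,14,15): XOR of data positions = 1⊕0⊕0⊕0⊕0⊕0⊕1 = 0
Codeword: 010100001000001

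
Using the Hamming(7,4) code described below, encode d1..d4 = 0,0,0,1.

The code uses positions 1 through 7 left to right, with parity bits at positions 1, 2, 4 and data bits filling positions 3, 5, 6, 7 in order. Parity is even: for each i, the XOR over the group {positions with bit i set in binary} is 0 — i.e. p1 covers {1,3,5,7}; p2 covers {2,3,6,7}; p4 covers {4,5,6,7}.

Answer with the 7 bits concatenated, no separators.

Place data at non-parity positions: p1 p2 0 p4 0 0 1
p1 (pos 1,3,5,7): XOR of data positions = 0⊕0⊕1 = 1
p2 (pos 2,3,6,7): XOR of data positions = 0⊕0⊕1 = 1
p4 (pos 4,5,6,7): XOR of data positions = 0⊕0⊕1 = 1
Codeword: 1101001

1101001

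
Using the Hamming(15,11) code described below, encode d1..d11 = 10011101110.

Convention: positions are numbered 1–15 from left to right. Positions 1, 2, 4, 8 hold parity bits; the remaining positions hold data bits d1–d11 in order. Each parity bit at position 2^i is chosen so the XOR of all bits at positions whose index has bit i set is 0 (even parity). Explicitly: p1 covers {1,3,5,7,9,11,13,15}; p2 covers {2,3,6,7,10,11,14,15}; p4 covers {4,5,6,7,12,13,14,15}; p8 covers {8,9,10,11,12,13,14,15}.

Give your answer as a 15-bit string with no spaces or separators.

001000111101110

Place data at non-parity positions: p1 p2 1 p4 0 0 1 p8 1 1 0 1 1 1 0
p1 (pos 1,3,5,7,9,11,13,15): XOR of data positions = 1⊕0⊕1⊕1⊕0⊕1⊕0 = 0
p2 (pos 2,3,6,7,10,11,14,15): XOR of data positions = 1⊕0⊕1⊕1⊕0⊕1⊕0 = 0
p4 (pos 4,5,6,7,12,13,14,15): XOR of data positions = 0⊕0⊕1⊕1⊕1⊕1⊕0 = 0
p8 (pos 8,9,10,11,12,13,14,15): XOR of data positions = 1⊕1⊕0⊕1⊕1⊕1⊕0 = 1
Codeword: 001000111101110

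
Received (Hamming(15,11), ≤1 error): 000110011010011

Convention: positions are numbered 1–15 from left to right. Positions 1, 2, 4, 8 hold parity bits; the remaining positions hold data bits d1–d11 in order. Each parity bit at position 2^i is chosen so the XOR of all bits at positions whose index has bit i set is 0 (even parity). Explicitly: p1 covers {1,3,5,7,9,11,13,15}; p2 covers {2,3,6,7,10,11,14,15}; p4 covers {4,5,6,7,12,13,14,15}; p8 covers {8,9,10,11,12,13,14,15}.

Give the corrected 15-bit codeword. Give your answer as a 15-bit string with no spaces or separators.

s1 (pos 1,3,5,7,9,11,13,15): 0⊕0⊕1⊕0⊕1⊕1⊕0⊕1 = 0
s2 (pos 2,3,6,7,10,11,14,15): 0⊕0⊕0⊕0⊕0⊕1⊕1⊕1 = 1
s4 (pos 4,5,6,7,12,13,14,15): 1⊕1⊕0⊕0⊕0⊕0⊕1⊕1 = 0
s8 (pos 8,9,10,11,12,13,14,15): 1⊕1⊕0⊕1⊕0⊕0⊕1⊕1 = 1
Syndrome s8…s1 = 1010 → error at position 10.
Flip position 10: 000110011010011 → 000110011110011

000110011110011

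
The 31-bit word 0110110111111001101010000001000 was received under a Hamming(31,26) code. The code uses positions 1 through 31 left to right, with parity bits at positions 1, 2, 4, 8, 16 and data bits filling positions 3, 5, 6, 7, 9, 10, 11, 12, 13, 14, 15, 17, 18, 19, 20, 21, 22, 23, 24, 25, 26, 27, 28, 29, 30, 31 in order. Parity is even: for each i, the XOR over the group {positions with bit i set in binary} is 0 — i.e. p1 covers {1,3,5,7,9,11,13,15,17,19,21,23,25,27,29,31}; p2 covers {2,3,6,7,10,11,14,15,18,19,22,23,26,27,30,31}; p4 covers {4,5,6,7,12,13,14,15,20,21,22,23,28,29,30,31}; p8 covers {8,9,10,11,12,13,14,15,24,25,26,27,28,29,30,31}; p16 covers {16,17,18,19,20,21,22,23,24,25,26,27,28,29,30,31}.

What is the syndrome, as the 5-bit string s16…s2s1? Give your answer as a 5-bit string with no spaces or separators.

11000

s1 (pos 1,3,5,7,9,11,13,15,17,19,21,23,25,27,29,31): 0⊕1⊕1⊕0⊕1⊕1⊕1⊕0⊕1⊕1⊕1⊕0⊕0⊕0⊕0⊕0 = 0
s2 (pos 2,3,6,7,10,11,14,15,18,19,22,23,26,27,30,31): 1⊕1⊕1⊕0⊕1⊕1⊕0⊕0⊕0⊕1⊕0⊕0⊕0⊕0⊕0⊕0 = 0
s4 (pos 4,5,6,7,12,13,14,15,20,21,22,23,28,29,30,31): 0⊕1⊕1⊕0⊕1⊕1⊕0⊕0⊕0⊕1⊕0⊕0⊕1⊕0⊕0⊕0 = 0
s8 (pos 8,9,10,11,12,13,14,15,24,25,26,27,28,29,30,31): 1⊕1⊕1⊕1⊕1⊕1⊕0⊕0⊕0⊕0⊕0⊕0⊕1⊕0⊕0⊕0 = 1
s16 (pos 16,17,18,19,20,21,22,23,24,25,26,27,28,29,30,31): 1⊕1⊕0⊕1⊕0⊕1⊕0⊕0⊕0⊕0⊕0⊕0⊕1⊕0⊕0⊕0 = 1
Syndrome s16…s1 = 11000 → error at position 24.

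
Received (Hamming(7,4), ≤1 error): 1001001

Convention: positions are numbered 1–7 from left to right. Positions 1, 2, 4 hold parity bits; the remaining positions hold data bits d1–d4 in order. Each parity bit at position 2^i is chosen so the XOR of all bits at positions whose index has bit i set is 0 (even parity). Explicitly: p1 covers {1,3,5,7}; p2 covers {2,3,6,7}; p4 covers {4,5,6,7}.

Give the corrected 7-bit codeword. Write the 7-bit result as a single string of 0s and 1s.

1101001

s1 (pos 1,3,5,7): 1⊕0⊕0⊕1 = 0
s2 (pos 2,3,6,7): 0⊕0⊕0⊕1 = 1
s4 (pos 4,5,6,7): 1⊕0⊕0⊕1 = 0
Syndrome s4…s1 = 010 → error at position 2.
Flip position 2: 1001001 → 1101001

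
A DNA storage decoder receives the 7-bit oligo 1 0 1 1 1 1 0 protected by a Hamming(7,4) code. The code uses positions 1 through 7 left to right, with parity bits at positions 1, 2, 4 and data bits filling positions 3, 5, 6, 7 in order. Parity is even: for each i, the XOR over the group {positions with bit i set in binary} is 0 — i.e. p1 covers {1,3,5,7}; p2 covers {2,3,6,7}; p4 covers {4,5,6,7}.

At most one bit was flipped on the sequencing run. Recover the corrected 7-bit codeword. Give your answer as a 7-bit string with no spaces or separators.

1011010

s1 (pos 1,3,5,7): 1⊕1⊕1⊕0 = 1
s2 (pos 2,3,6,7): 0⊕1⊕1⊕0 = 0
s4 (pos 4,5,6,7): 1⊕1⊕1⊕0 = 1
Syndrome s4…s1 = 101 → error at position 5.
Flip position 5: 1011110 → 1011010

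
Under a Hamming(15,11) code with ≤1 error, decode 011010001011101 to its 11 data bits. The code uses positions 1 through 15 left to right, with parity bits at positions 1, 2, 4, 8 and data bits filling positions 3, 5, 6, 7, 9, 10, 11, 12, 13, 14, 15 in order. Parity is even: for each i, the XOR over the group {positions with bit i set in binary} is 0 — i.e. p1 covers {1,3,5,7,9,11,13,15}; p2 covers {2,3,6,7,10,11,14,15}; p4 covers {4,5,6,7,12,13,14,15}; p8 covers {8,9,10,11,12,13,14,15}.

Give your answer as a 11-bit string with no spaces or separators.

11001011101

s1 (pos 1,3,5,7,9,11,13,15): 0⊕1⊕1⊕0⊕1⊕1⊕1⊕1 = 0
s2 (pos 2,3,6,7,10,11,14,15): 1⊕1⊕0⊕0⊕0⊕1⊕0⊕1 = 0
s4 (pos 4,5,6,7,12,13,14,15): 0⊕1⊕0⊕0⊕1⊕1⊕0⊕1 = 0
s8 (pos 8,9,10,11,12,13,14,15): 0⊕1⊕0⊕1⊕1⊕1⊕0⊕1 = 1
Syndrome s8…s1 = 1000 → error at position 8.
Flip position 8: 011010001011101 → 011010011011101
Read data bits from positions 3,5,6,7,9,10,11,12,13,14,15: 11001011101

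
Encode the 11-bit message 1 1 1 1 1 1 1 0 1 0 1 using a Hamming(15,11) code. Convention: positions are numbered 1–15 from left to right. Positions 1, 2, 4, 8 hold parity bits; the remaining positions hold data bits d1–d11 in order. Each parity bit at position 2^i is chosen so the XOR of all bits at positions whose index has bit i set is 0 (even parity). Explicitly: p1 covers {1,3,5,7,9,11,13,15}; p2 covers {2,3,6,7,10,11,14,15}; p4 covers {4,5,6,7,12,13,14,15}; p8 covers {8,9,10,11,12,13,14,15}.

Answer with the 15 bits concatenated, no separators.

Place data at non-parity positions: p1 p2 1 p4 1 1 1 p8 1 1 1 0 1 0 1
p1 (pos 1,3,5,7,9,11,13,15): XOR of data positions = 1⊕1⊕1⊕1⊕1⊕1⊕1 = 1
p2 (pos 2,3,6,7,10,11,14,15): XOR of data positions = 1⊕1⊕1⊕1⊕1⊕0⊕1 = 0
p4 (pos 4,5,6,7,12,13,14,15): XOR of data positions = 1⊕1⊕1⊕0⊕1⊕0⊕1 = 1
p8 (pos 8,9,10,11,12,13,14,15): XOR of data positions = 1⊕1⊕1⊕0⊕1⊕0⊕1 = 1
Codeword: 101111111110101

101111111110101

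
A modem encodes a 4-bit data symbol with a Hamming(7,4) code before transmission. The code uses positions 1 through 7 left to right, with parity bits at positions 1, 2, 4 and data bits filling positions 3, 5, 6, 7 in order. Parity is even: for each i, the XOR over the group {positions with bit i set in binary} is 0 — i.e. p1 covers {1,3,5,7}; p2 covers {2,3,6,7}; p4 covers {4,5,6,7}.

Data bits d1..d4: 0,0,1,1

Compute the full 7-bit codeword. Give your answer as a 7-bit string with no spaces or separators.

Place data at non-parity positions: p1 p2 0 p4 0 1 1
p1 (pos 1,3,5,7): XOR of data positions = 0⊕0⊕1 = 1
p2 (pos 2,3,6,7): XOR of data positions = 0⊕1⊕1 = 0
p4 (pos 4,5,6,7): XOR of data positions = 0⊕1⊕1 = 0
Codeword: 1000011

1000011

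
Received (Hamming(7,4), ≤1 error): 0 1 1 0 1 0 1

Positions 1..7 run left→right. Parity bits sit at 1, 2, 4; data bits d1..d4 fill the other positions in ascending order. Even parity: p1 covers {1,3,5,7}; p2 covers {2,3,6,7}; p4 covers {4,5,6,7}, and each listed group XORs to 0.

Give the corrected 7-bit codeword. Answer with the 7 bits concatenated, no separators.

s1 (pos 1,3,5,7): 0⊕1⊕1⊕1 = 1
s2 (pos 2,3,6,7): 1⊕1⊕0⊕1 = 1
s4 (pos 4,5,6,7): 0⊕1⊕0⊕1 = 0
Syndrome s4…s1 = 011 → error at position 3.
Flip position 3: 0110101 → 0100101

0100101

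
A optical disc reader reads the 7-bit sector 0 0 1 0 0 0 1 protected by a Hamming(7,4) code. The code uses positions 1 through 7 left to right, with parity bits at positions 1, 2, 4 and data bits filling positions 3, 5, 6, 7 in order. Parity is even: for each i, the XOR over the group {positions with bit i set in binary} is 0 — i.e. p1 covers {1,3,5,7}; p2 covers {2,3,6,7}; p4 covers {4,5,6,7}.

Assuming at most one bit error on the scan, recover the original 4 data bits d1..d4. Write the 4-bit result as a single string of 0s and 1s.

s1 (pos 1,3,5,7): 0⊕1⊕0⊕1 = 0
s2 (pos 2,3,6,7): 0⊕1⊕0⊕1 = 0
s4 (pos 4,5,6,7): 0⊕0⊕0⊕1 = 1
Syndrome s4…s1 = 100 → error at position 4.
Flip position 4: 0010001 → 0011001
Read data bits from positions 3,5,6,7: 1001

1001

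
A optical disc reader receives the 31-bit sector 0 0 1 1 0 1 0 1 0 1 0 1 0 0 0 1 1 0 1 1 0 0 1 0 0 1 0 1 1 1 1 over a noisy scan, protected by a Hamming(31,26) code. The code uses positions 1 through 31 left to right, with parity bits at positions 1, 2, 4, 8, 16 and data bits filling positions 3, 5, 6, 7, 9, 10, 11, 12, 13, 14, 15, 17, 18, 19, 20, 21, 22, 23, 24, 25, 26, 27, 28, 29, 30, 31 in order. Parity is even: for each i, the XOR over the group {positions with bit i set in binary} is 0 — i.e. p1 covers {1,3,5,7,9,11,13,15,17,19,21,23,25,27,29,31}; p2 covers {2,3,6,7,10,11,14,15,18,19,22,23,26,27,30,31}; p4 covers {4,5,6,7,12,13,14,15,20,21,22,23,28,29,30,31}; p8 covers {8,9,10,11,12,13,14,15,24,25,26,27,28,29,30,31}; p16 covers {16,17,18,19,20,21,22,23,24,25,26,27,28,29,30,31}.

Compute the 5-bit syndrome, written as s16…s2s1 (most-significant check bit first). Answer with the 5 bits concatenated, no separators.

s1 (pos 1,3,5,7,9,11,13,15,17,19,21,23,25,27,29,31): 0⊕1⊕0⊕0⊕0⊕0⊕0⊕0⊕1⊕1⊕0⊕1⊕0⊕0⊕1⊕1 = 0
s2 (pos 2,3,6,7,10,11,14,15,18,19,22,23,26,27,30,31): 0⊕1⊕1⊕0⊕1⊕0⊕0⊕0⊕0⊕1⊕0⊕1⊕1⊕0⊕1⊕1 = 0
s4 (pos 4,5,6,7,12,13,14,15,20,21,22,23,28,29,30,31): 1⊕0⊕1⊕0⊕1⊕0⊕0⊕0⊕1⊕0⊕0⊕1⊕1⊕1⊕1⊕1 = 1
s8 (pos 8,9,10,11,12,13,14,15,24,25,26,27,28,29,30,31): 1⊕0⊕1⊕0⊕1⊕0⊕0⊕0⊕0⊕0⊕1⊕0⊕1⊕1⊕1⊕1 = 0
s16 (pos 16,17,18,19,20,21,22,23,24,25,26,27,28,29,30,31): 1⊕1⊕0⊕1⊕1⊕0⊕0⊕1⊕0⊕0⊕1⊕0⊕1⊕1⊕1⊕1 = 0
Syndrome s16…s1 = 00100 → error at position 4.

00100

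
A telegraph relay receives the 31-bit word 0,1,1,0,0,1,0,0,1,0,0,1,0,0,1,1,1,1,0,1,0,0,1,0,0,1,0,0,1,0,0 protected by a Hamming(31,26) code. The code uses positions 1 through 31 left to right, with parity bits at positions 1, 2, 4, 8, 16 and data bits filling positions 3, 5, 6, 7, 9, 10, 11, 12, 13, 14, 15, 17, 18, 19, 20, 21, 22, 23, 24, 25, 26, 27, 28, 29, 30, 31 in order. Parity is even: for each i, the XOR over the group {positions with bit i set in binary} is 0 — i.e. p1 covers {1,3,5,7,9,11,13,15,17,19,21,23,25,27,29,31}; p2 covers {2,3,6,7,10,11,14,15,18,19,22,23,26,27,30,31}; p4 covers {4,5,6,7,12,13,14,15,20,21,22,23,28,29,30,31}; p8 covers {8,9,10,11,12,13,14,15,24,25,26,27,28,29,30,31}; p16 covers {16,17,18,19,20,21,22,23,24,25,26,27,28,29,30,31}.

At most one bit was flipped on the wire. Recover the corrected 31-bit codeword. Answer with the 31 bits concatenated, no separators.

0110010010010011110100100000100

s1 (pos 1,3,5,7,9,11,13,15,17,19,21,23,25,27,29,31): 0⊕1⊕0⊕0⊕1⊕0⊕0⊕1⊕1⊕0⊕0⊕1⊕0⊕0⊕1⊕0 = 0
s2 (pos 2,3,6,7,10,11,14,15,18,19,22,23,26,27,30,31): 1⊕1⊕1⊕0⊕0⊕0⊕0⊕1⊕1⊕0⊕0⊕1⊕1⊕0⊕0⊕0 = 1
s4 (pos 4,5,6,7,12,13,14,15,20,21,22,23,28,29,30,31): 0⊕0⊕1⊕0⊕1⊕0⊕0⊕1⊕1⊕0⊕0⊕1⊕0⊕1⊕0⊕0 = 0
s8 (pos 8,9,10,11,12,13,14,15,24,25,26,27,28,29,30,31): 0⊕1⊕0⊕0⊕1⊕0⊕0⊕1⊕0⊕0⊕1⊕0⊕0⊕1⊕0⊕0 = 1
s16 (pos 16,17,18,19,20,21,22,23,24,25,26,27,28,29,30,31): 1⊕1⊕1⊕0⊕1⊕0⊕0⊕1⊕0⊕0⊕1⊕0⊕0⊕1⊕0⊕0 = 1
Syndrome s16…s1 = 11010 → error at position 26.
Flip position 26: 0110010010010011110100100100100 → 0110010010010011110100100000100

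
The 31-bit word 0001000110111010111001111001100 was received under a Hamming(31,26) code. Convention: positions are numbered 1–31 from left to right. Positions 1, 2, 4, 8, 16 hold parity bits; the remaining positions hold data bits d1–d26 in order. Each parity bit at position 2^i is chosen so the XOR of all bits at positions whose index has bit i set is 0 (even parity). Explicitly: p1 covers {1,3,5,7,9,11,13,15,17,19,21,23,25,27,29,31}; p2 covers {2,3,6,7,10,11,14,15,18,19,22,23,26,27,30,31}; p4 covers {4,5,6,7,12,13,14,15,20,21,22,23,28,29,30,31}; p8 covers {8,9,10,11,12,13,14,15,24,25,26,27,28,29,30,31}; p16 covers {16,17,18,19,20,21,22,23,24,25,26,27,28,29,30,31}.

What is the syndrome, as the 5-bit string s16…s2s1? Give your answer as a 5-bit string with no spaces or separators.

s1 (pos 1,3,5,7,9,11,13,15,17,19,21,23,25,27,29,31): 0⊕0⊕0⊕0⊕1⊕1⊕1⊕1⊕1⊕1⊕0⊕1⊕1⊕0⊕1⊕0 = 1
s2 (pos 2,3,6,7,10,11,14,15,18,19,22,23,26,27,30,31): 0⊕0⊕0⊕0⊕0⊕1⊕0⊕1⊕1⊕1⊕1⊕1⊕0⊕0⊕0⊕0 = 0
s4 (pos 4,5,6,7,12,13,14,15,20,21,22,23,28,29,30,31): 1⊕0⊕0⊕0⊕1⊕1⊕0⊕1⊕0⊕0⊕1⊕1⊕1⊕1⊕0⊕0 = 0
s8 (pos 8,9,10,11,12,13,14,15,24,25,26,27,28,29,30,31): 1⊕1⊕0⊕1⊕1⊕1⊕0⊕1⊕1⊕1⊕0⊕0⊕1⊕1⊕0⊕0 = 0
s16 (pos 16,17,18,19,20,21,22,23,24,25,26,27,28,29,30,31): 0⊕1⊕1⊕1⊕0⊕0⊕1⊕1⊕1⊕1⊕0⊕0⊕1⊕1⊕0⊕0 = 1
Syndrome s16…s1 = 10001 → error at position 17.

10001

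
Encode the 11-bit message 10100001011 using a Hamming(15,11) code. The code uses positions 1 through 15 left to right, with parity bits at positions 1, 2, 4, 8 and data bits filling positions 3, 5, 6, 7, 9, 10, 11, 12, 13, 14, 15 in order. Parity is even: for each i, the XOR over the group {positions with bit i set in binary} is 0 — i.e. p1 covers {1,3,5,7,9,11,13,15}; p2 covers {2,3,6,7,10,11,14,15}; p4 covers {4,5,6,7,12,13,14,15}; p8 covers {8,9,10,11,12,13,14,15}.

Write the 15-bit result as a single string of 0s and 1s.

001001010001011

Place data at non-parity positions: p1 p2 1 p4 0 1 0 p8 0 0 0 1 0 1 1
p1 (pos 1,3,5,7,9,11,13,15): XOR of data positions = 1⊕0⊕0⊕0⊕0⊕0⊕1 = 0
p2 (pos 2,3,6,7,10,11,14,15): XOR of data positions = 1⊕1⊕0⊕0⊕0⊕1⊕1 = 0
p4 (pos 4,5,6,7,12,13,14,15): XOR of data positions = 0⊕1⊕0⊕1⊕0⊕1⊕1 = 0
p8 (pos 8,9,10,11,12,13,14,15): XOR of data positions = 0⊕0⊕0⊕1⊕0⊕1⊕1 = 1
Codeword: 001001010001011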